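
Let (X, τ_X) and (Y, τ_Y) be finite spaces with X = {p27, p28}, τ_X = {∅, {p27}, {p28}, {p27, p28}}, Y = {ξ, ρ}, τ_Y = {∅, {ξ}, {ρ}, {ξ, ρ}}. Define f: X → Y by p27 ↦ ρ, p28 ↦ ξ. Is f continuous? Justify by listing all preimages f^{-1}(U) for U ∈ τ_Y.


f IS continuous.

Compute f^{-1}(U) for each U ∈ τ_Y:
  U = ∅: f^{-1}(U) = ∅ ∈ τ_X ✓.
  U = {ξ}: f^{-1}(U) = {p28} ∈ τ_X ✓.
  U = {ρ}: f^{-1}(U) = {p27} ∈ τ_X ✓.
  U = {ξ, ρ}: f^{-1}(U) = {p27, p28} ∈ τ_X ✓.
Every preimage lies in τ_X, so f IS continuous.


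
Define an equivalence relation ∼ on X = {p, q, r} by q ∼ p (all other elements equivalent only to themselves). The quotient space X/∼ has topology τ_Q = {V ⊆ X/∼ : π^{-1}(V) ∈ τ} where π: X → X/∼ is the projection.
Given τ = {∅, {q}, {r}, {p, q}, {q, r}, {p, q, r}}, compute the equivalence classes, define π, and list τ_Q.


X/∼ = {[p=q], [r]}; |τ_Q| = 4.

Equivalence classes: [p=q], [r].
Quotient map π: X → X/∼ sends p ↦ [p=q], q ↦ [p=q], r ↦ [r].
For each subset V ⊆ X/∼, compute π^{-1}(V) ⊆ X and check whether π^{-1}(V) ∈ τ. V is open in τ_Q iff π^{-1}(V) ∈ τ.
  V = {}: π^{-1}(V) = ∅ ∈ τ ✓.
  V = {[p=q]}: π^{-1}(V) = {p, q} ∈ τ ✓.
  V = {[r]}: π^{-1}(V) = {r} ∈ τ ✓.
  V = {[p=q], [r]}: π^{-1}(V) = {p, q, r} ∈ τ ✓.
Open sets in the quotient: τ_Q = {{}, {[p=q]}, {[r]}, {[p=q], [r]}} (4 elements).


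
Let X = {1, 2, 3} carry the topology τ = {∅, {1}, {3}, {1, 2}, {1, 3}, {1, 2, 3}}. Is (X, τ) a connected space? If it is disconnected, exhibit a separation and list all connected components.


(X, τ) is disconnected; components = [{3}, {1, 2}].

Find clopen sets (U ∈ τ with X ∖ U ∈ τ):
  U = ∅, X ∖ U = {1, 2, 3} — both open, so U is clopen.
  U = {3}, X ∖ U = {1, 2} — both open, so U is clopen.
  U = {1, 2}, X ∖ U = {3} — both open, so U is clopen.
  U = {1, 2, 3}, X ∖ U = ∅ — both open, so U is clopen.
Nontrivial clopen(s) exist: e.g. {1, 2}. So (X, τ) is disconnected.
Compute connected components by grouping points that agree on all clopens:
  component: {3}
  component: {1, 2}


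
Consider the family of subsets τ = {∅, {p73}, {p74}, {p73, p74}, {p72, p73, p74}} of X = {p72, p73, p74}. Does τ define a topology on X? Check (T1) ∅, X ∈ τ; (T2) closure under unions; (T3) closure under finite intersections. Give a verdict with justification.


τ IS a topology on X.

Axiom (T1): ∅ ∈ τ? Yes; X ∈ τ? Yes.
Axiom (T2/T3): check pairwise unions and intersections of members of τ.
All pairwise intersections and unions checked — each lies in τ. Therefore τ satisfies (T1), (T2), (T3): it IS a topology on X.


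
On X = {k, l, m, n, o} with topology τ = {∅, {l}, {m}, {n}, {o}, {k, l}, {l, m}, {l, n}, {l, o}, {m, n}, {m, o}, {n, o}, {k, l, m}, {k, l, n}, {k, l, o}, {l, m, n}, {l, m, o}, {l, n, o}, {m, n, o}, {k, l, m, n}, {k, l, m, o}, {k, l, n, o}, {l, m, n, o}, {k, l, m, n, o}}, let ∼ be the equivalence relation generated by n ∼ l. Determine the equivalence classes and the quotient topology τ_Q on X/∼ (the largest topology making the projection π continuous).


X/∼ = {[k], [l=n], [m], [o]}; |τ_Q| = 12.

Equivalence classes: [k], [l=n], [m], [o].
Quotient map π: X → X/∼ sends k ↦ [k], l ↦ [l=n], m ↦ [m], n ↦ [l=n], o ↦ [o].
For each subset V ⊆ X/∼, compute π^{-1}(V) ⊆ X and check whether π^{-1}(V) ∈ τ. V is open in τ_Q iff π^{-1}(V) ∈ τ.
  V = {}: π^{-1}(V) = ∅ ∈ τ ✓.
  V = {[k]}: π^{-1}(V) = {k} ∉ τ ✗.
  V = {[l=n]}: π^{-1}(V) = {l, n} ∈ τ ✓.
  V = {[k], [l=n]}: π^{-1}(V) = {k, l, n} ∈ τ ✓.
  V = {[m]}: π^{-1}(V) = {m} ∈ τ ✓.
  V = {[k], [m]}: π^{-1}(V) = {k, m} ∉ τ ✗.
  V = {[l=n], [m]}: π^{-1}(V) = {l, m, n} ∈ τ ✓.
  V = {[k], [l=n], [m]}: π^{-1}(V) = {k, l, m, n} ∈ τ ✓.
  V = {[o]}: π^{-1}(V) = {o} ∈ τ ✓.
  V = {[k], [o]}: π^{-1}(V) = {k, o} ∉ τ ✗.
  V = {[l=n], [o]}: π^{-1}(V) = {l, n, o} ∈ τ ✓.
  V = {[k], [l=n], [o]}: π^{-1}(V) = {k, l, n, o} ∈ τ ✓.
  V = {[m], [o]}: π^{-1}(V) = {m, o} ∈ τ ✓.
  V = {[k], [m], [o]}: π^{-1}(V) = {k, m, o} ∉ τ ✗.
  V = {[l=n], [m], [o]}: π^{-1}(V) = {l, m, n, o} ∈ τ ✓.
  V = {[k], [l=n], [m], [o]}: π^{-1}(V) = {k, l, m, n, o} ∈ τ ✓.
Open sets in the quotient: τ_Q = {{}, {[l=n]}, {[k], [l=n]}, {[m]}, {[l=n], [m]}, {[k], [l=n], [m]}, {[o]}, {[l=n], [o]}, {[k], [l=n], [o]}, {[m], [o]}, {[l=n], [m], [o]}, {[k], [l=n], [m], [o]}} (12 elements).


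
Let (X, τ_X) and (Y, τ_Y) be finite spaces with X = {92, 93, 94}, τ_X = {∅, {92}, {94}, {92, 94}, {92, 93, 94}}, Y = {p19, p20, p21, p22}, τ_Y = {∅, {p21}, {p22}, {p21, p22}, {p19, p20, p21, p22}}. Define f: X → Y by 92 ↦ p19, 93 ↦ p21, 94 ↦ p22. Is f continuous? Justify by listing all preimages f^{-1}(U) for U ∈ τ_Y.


f is NOT continuous.

Compute f^{-1}(U) for each U ∈ τ_Y:
  U = ∅: f^{-1}(U) = ∅ ∈ τ_X ✓.
  U = {p21}: f^{-1}(U) = {93} ∉ τ_X ✗.
  U = {p22}: f^{-1}(U) = {94} ∈ τ_X ✓.
  U = {p21, p22}: f^{-1}(U) = {93, 94} ∉ τ_X ✗.
  U = {p19, p20, p21, p22}: f^{-1}(U) = {92, 93, 94} ∈ τ_X ✓.
Found U = {p21} with f^{-1}(U) = {93} not in τ_X. Therefore f is NOT continuous.


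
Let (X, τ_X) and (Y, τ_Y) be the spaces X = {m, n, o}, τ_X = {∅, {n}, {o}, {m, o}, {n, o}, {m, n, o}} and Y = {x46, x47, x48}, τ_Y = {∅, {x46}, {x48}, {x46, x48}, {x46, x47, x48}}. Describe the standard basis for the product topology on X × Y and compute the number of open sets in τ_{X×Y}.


Basis B = {∅ × ∅, {n} × {x46}, {n} × {x48}, {o} × {x46}, {o} × {x48}, {m, o} × {x46}, {m, o} × {x48}, {n} × {x46, x48}, {n, o} × {x46}, {n, o} × {x48}, {o} × {x46, x48}, {m, n, o} × {x46}, {m, n, o} × {x48}, {n} × {x46, x47, x48}, {o} × {x46, x47, x48}, {m, o} × {x46, x48}, {n, o} × {x46, x48}, {m, o} × {x46, x47, x48}, {m, n, o} × {x46, x48}, {n, o} × {x46, x47, x48}, {m, n, o} × {x46, x47, x48}}; |τ_{X×Y}| = 70.

Enumerate products U × V with U ∈ τ_X, V ∈ τ_Y (deduplicated):
  ∅ × ∅ = {} (∅)
  {n} × {x46} = {(n,x46)}
  {n} × {x48} = {(n,x48)}
  {o} × {x46} = {(o,x46)}
  {o} × {x48} = {(o,x48)}
  {m, o} × {x46} = {(m,x46), (o,x46)}
  {m, o} × {x48} = {(m,x48), (o,x48)}
  {n} × {x46, x48} = {(n,x46), (n,x48)}
  {n, o} × {x46} = {(n,x46), (o,x46)}
  {n, o} × {x48} = {(n,x48), (o,x48)}
  {o} × {x46, x48} = {(o,x46), (o,x48)}
  {m, n, o} × {x46} = {(m,x46), (n,x46), (o,x46)}
  {m, n, o} × {x48} = {(m,x48), (n,x48), (o,x48)}
  {n} × {x46, x47, x48} = {(n,x46), (n,x47), (n,x48)}
  {o} × {x46, x47, x48} = {(o,x46), (o,x47), (o,x48)}
  {m, o} × {x46, x48} = {(m,x46), (m,x48), (o,x46), (o,x48)}
  {n, o} × {x46, x48} = {(n,x46), (n,x48), (o,x46), (o,x48)}
  {m, o} × {x46, x47, x48} = {(m,x46), (m,x47), (m,x48), (o,x46), (o,x47), (o,x48)}
  {m, n, o} × {x46, x48} = {(m,x46), (m,x48), (n,x46), (n,x48), (o,x46), (o,x48)}
  {n, o} × {x46, x47, x48} = {(n,x46), (n,x47), (n,x48), (o,x46), (o,x47), (o,x48)}
  {m, n, o} × {x46, x47, x48} = {(m,x46), (m,x47), (m,x48), (n,x46), (n,x47), (n,x48), (o,x46), (o,x47), (o,x48)}
These 21 distinct sets form the basis B.
Close under arbitrary unions to get τ_{X×Y}; counting gives |τ_{X×Y}| = 70.


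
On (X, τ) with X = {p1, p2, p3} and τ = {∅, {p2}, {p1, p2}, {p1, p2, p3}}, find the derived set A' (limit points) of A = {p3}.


A' = ∅

For each x ∈ X, list the open sets U ∈ τ with x ∈ U, then check whether U ∩ (A ∖ {x}) ≠ ∅ for every such U.
  x = p1: open {p1, p2} ∋ x has {p1, p2} ∩ (A ∖ {p1}) = ∅, so x is NOT a limit point.
  x = p2: open {p2} ∋ x has {p2} ∩ (A ∖ {p2}) = ∅, so x is NOT a limit point.
  x = p3: open {p1, p2, p3} ∋ x has {p1, p2, p3} ∩ (A ∖ {p3}) = ∅, so x is NOT a limit point.
Collecting: A' = ∅.


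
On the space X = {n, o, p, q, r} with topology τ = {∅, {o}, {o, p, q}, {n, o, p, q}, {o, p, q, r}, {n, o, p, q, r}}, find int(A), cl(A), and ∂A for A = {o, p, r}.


int(A) = {o}, cl(A) = {n, o, p, q, r}, ∂A = {n, p, q, r}.

Closed sets in (X, τ) are complements of opens:
  closed(X, τ) = {∅, {n}, {r}, {n, r}, {n, p, q, r}, {n, o, p, q, r}}.
int(A) = ⋃ {U ∈ τ : U ⊆ A}. Opens contained in A: ∅, {o}.
Taking the union of these: int(A) = {o}.
cl(A) = ⋂ {C closed : A ⊆ C}. Closed sets containing A: {n, o, p, q, r}.
Intersecting these: cl(A) = {n, o, p, q, r}.
∂A = cl(A) ∖ int(A) = {n, o, p, q, r} ∖ {o} = {n, p, q, r}.


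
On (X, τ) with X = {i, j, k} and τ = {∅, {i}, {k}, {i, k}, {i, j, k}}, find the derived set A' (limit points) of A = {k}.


A' = {j}

For each x ∈ X, list the open sets U ∈ τ with x ∈ U, then check whether U ∩ (A ∖ {x}) ≠ ∅ for every such U.
  x = i: open {i} ∋ x has {i} ∩ (A ∖ {i}) = ∅, so x is NOT a limit point.
  x = j: opens ∋ x are {i, j, k}; each meets A ∖ {j}, so x IS a limit point.
  x = k: open {k} ∋ x has {k} ∩ (A ∖ {k}) = ∅, so x is NOT a limit point.
Collecting: A' = {j}.


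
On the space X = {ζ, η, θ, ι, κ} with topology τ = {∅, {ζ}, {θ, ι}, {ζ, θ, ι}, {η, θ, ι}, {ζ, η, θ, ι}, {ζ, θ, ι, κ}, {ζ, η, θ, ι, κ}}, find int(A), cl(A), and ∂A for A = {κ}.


int(A) = ∅, cl(A) = {κ}, ∂A = {κ}.

Closed sets in (X, τ) are complements of opens:
  closed(X, τ) = {∅, {η}, {κ}, {ζ, κ}, {η, κ}, {ζ, η, κ}, {η, θ, ι, κ}, {ζ, η, θ, ι, κ}}.
int(A) = ⋃ {U ∈ τ : U ⊆ A}. Opens contained in A: ∅.
Taking the union of these: int(A) = ∅.
cl(A) = ⋂ {C closed : A ⊆ C}. Closed sets containing A: {κ}, {ζ, κ}, {η, κ}, {ζ, η, κ}, {η, θ, ι, κ}, {ζ, η, θ, ι, κ}.
Intersecting these: cl(A) = {κ}.
∂A = cl(A) ∖ int(A) = {κ} ∖ ∅ = {κ}.


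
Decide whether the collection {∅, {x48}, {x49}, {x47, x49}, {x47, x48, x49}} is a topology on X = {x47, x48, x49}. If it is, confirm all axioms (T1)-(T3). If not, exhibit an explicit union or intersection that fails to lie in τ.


τ is NOT a topology on X.

Axiom (T1): ∅ ∈ τ? Yes; X ∈ τ? Yes.
Axiom (T2/T3): check pairwise unions and intersections of members of τ.
Counterexample for (T2): {x48} ∪ {x49} = {x48, x49} ∉ τ. Therefore τ is NOT a topology.


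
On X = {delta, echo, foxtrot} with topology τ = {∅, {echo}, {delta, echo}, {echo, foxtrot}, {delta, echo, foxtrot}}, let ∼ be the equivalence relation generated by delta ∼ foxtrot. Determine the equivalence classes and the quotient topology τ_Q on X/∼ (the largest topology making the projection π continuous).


X/∼ = {[delta=foxtrot], [echo]}; |τ_Q| = 3.

Equivalence classes: [delta=foxtrot], [echo].
Quotient map π: X → X/∼ sends delta ↦ [delta=foxtrot], echo ↦ [echo], foxtrot ↦ [delta=foxtrot].
For each subset V ⊆ X/∼, compute π^{-1}(V) ⊆ X and check whether π^{-1}(V) ∈ τ. V is open in τ_Q iff π^{-1}(V) ∈ τ.
  V = {}: π^{-1}(V) = ∅ ∈ τ ✓.
  V = {[delta=foxtrot]}: π^{-1}(V) = {delta, foxtrot} ∉ τ ✗.
  V = {[echo]}: π^{-1}(V) = {echo} ∈ τ ✓.
  V = {[delta=foxtrot], [echo]}: π^{-1}(V) = {delta, echo, foxtrot} ∈ τ ✓.
Open sets in the quotient: τ_Q = {{}, {[echo]}, {[delta=foxtrot], [echo]}} (3 elements).


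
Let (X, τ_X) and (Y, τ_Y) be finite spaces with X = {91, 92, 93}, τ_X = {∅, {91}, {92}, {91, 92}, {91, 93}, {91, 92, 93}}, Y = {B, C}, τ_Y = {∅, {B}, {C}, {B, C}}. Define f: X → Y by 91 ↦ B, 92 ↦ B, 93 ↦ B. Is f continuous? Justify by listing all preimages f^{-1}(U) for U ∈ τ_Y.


f IS continuous.

Compute f^{-1}(U) for each U ∈ τ_Y:
  U = ∅: f^{-1}(U) = ∅ ∈ τ_X ✓.
  U = {B}: f^{-1}(U) = {91, 92, 93} ∈ τ_X ✓.
  U = {C}: f^{-1}(U) = ∅ ∈ τ_X ✓.
  U = {B, C}: f^{-1}(U) = {91, 92, 93} ∈ τ_X ✓.
Every preimage lies in τ_X, so f IS continuous.


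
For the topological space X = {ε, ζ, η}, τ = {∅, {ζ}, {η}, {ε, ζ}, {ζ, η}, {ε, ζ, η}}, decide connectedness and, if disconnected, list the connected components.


(X, τ) is disconnected; components = [{η}, {ε, ζ}].

Find clopen sets (U ∈ τ with X ∖ U ∈ τ):
  U = ∅, X ∖ U = {ε, ζ, η} — both open, so U is clopen.
  U = {η}, X ∖ U = {ε, ζ} — both open, so U is clopen.
  U = {ε, ζ}, X ∖ U = {η} — both open, so U is clopen.
  U = {ε, ζ, η}, X ∖ U = ∅ — both open, so U is clopen.
Nontrivial clopen(s) exist: e.g. {ε, ζ}. So (X, τ) is disconnected.
Compute connected components by grouping points that agree on all clopens:
  component: {η}
  component: {ε, ζ}


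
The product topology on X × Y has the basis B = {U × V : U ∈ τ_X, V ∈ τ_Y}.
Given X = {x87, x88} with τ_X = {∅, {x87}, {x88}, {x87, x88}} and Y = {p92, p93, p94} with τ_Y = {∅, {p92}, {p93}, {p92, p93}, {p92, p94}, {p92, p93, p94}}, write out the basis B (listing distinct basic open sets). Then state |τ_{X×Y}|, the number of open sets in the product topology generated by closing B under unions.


Basis B = {∅ × ∅, {x87} × {p92}, {x87} × {p93}, {x88} × {p92}, {x88} × {p93}, {x87} × {p92, p93}, {x87} × {p92, p94}, {x87, x88} × {p92}, {x87, x88} × {p93}, {x88} × {p92, p93}, {x88} × {p92, p94}, {x87} × {p92, p93, p94}, {x88} × {p92, p93, p94}, {x87, x88} × {p92, p93}, {x87, x88} × {p92, p94}, {x87, x88} × {p92, p93, p94}}; |τ_{X×Y}| = 36.

Enumerate products U × V with U ∈ τ_X, V ∈ τ_Y (deduplicated):
  ∅ × ∅ = {} (∅)
  {x87} × {p92} = {(x87,p92)}
  {x87} × {p93} = {(x87,p93)}
  {x88} × {p92} = {(x88,p92)}
  {x88} × {p93} = {(x88,p93)}
  {x87} × {p92, p93} = {(x87,p92), (x87,p93)}
  {x87} × {p92, p94} = {(x87,p92), (x87,p94)}
  {x87, x88} × {p92} = {(x87,p92), (x88,p92)}
  {x87, x88} × {p93} = {(x87,p93), (x88,p93)}
  {x88} × {p92, p93} = {(x88,p92), (x88,p93)}
  {x88} × {p92, p94} = {(x88,p92), (x88,p94)}
  {x87} × {p92, p93, p94} = {(x87,p92), (x87,p93), (x87,p94)}
  {x88} × {p92, p93, p94} = {(x88,p92), (x88,p93), (x88,p94)}
  {x87, x88} × {p92, p93} = {(x87,p92), (x87,p93), (x88,p92), (x88,p93)}
  {x87, x88} × {p92, p94} = {(x87,p92), (x87,p94), (x88,p92), (x88,p94)}
  {x87, x88} × {p92, p93, p94} = {(x87,p92), (x87,p93), (x87,p94), (x88,p92), (x88,p93), (x88,p94)}
These 16 distinct sets form the basis B.
Close under arbitrary unions to get τ_{X×Y}; counting gives |τ_{X×Y}| = 36.


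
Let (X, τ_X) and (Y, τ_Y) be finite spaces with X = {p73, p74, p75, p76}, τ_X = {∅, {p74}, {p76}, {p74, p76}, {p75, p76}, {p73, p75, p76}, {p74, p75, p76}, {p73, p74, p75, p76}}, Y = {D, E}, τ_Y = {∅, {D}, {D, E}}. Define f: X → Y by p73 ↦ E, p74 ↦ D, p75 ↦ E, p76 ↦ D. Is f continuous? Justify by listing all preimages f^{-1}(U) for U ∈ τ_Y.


f IS continuous.

Compute f^{-1}(U) for each U ∈ τ_Y:
  U = ∅: f^{-1}(U) = ∅ ∈ τ_X ✓.
  U = {D}: f^{-1}(U) = {p74, p76} ∈ τ_X ✓.
  U = {D, E}: f^{-1}(U) = {p73, p74, p75, p76} ∈ τ_X ✓.
Every preimage lies in τ_X, so f IS continuous.


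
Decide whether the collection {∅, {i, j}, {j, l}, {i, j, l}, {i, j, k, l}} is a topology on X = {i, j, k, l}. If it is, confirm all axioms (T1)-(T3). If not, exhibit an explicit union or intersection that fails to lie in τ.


τ is NOT a topology on X.

Axiom (T1): ∅ ∈ τ? Yes; X ∈ τ? Yes.
Axiom (T2/T3): check pairwise unions and intersections of members of τ.
Counterexample for (T3): {i, j} ∩ {j, l} = {j} ∉ τ. Therefore τ is NOT a topology.


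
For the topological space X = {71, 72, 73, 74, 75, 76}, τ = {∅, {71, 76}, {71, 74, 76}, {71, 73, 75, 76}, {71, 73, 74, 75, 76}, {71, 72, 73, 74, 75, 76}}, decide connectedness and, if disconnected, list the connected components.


(X, τ) is connected.

Find clopen sets (U ∈ τ with X ∖ U ∈ τ):
  U = ∅, X ∖ U = {71, 72, 73, 74, 75, 76} — both open, so U is clopen.
  U = {71, 72, 73, 74, 75, 76}, X ∖ U = ∅ — both open, so U is clopen.
Only trivial clopens (∅ and X) exist, so (X, τ) is connected.
Compute connected components by grouping points that agree on all clopens:
  component: {71, 72, 73, 74, 75, 76}


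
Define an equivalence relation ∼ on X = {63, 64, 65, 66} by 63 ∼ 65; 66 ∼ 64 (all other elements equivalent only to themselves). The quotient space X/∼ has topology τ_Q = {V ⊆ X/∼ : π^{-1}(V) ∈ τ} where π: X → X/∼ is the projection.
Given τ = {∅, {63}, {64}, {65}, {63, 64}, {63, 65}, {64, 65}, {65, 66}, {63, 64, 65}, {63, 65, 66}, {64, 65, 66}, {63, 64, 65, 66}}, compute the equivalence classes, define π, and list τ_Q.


X/∼ = {[63=65], [64=66]}; |τ_Q| = 3.

Equivalence classes: [63=65], [64=66].
Quotient map π: X → X/∼ sends 63 ↦ [63=65], 64 ↦ [64=66], 65 ↦ [63=65], 66 ↦ [64=66].
For each subset V ⊆ X/∼, compute π^{-1}(V) ⊆ X and check whether π^{-1}(V) ∈ τ. V is open in τ_Q iff π^{-1}(V) ∈ τ.
  V = {}: π^{-1}(V) = ∅ ∈ τ ✓.
  V = {[63=65]}: π^{-1}(V) = {63, 65} ∈ τ ✓.
  V = {[64=66]}: π^{-1}(V) = {64, 66} ∉ τ ✗.
  V = {[63=65], [64=66]}: π^{-1}(V) = {63, 64, 65, 66} ∈ τ ✓.
Open sets in the quotient: τ_Q = {{}, {[63=65]}, {[63=65], [64=66]}} (3 elements).


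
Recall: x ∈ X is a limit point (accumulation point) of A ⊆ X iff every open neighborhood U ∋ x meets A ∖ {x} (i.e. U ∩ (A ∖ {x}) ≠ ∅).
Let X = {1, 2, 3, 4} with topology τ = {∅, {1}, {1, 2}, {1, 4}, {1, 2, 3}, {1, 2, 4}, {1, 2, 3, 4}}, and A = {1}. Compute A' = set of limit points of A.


A' = {2, 3, 4}

For each x ∈ X, list the open sets U ∈ τ with x ∈ U, then check whether U ∩ (A ∖ {x}) ≠ ∅ for every such U.
  x = 1: open {1} ∋ x has {1} ∩ (A ∖ {1}) = ∅, so x is NOT a limit point.
  x = 2: opens ∋ x are {1, 2}, {1, 2, 3}, {1, 2, 4}, {1, 2, 3, 4}; each meets A ∖ {2}, so x IS a limit point.
  x = 3: opens ∋ x are {1, 2, 3}, {1, 2, 3, 4}; each meets A ∖ {3}, so x IS a limit point.
  x = 4: opens ∋ x are {1, 4}, {1, 2, 4}, {1, 2, 3, 4}; each meets A ∖ {4}, so x IS a limit point.
Collecting: A' = {2, 3, 4}.


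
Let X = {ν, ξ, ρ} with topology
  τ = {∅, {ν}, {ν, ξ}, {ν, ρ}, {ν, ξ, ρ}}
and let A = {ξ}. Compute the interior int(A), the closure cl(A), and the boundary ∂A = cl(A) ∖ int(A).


int(A) = ∅, cl(A) = {ξ}, ∂A = {ξ}.

Closed sets in (X, τ) are complements of opens:
  closed(X, τ) = {∅, {ξ}, {ρ}, {ξ, ρ}, {ν, ξ, ρ}}.
int(A) = ⋃ {U ∈ τ : U ⊆ A}. Opens contained in A: ∅.
Taking the union of these: int(A) = ∅.
cl(A) = ⋂ {C closed : A ⊆ C}. Closed sets containing A: {ξ}, {ξ, ρ}, {ν, ξ, ρ}.
Intersecting these: cl(A) = {ξ}.
∂A = cl(A) ∖ int(A) = {ξ} ∖ ∅ = {ξ}.


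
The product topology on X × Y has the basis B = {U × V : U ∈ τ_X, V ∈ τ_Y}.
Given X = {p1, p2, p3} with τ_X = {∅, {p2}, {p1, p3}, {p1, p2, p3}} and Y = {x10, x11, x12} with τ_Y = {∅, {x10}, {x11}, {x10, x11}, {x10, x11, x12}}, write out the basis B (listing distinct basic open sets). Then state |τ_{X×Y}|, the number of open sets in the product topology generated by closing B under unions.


Basis B = {∅ × ∅, {p2} × {x10}, {p2} × {x11}, {p1, p3} × {x10}, {p1, p3} × {x11}, {p2} × {x10, x11}, {p1, p2, p3} × {x10}, {p1, p2, p3} × {x11}, {p2} × {x10, x11, x12}, {p1, p3} × {x10, x11}, {p1, p3} × {x10, x11, x12}, {p1, p2, p3} × {x10, x11}, {p1, p2, p3} × {x10, x11, x12}}; |τ_{X×Y}| = 25.

Enumerate products U × V with U ∈ τ_X, V ∈ τ_Y (deduplicated):
  ∅ × ∅ = {} (∅)
  {p2} × {x10} = {(p2,x10)}
  {p2} × {x11} = {(p2,x11)}
  {p1, p3} × {x10} = {(p1,x10), (p3,x10)}
  {p1, p3} × {x11} = {(p1,x11), (p3,x11)}
  {p2} × {x10, x11} = {(p2,x10), (p2,x11)}
  {p1, p2, p3} × {x10} = {(p1,x10), (p2,x10), (p3,x10)}
  {p1, p2, p3} × {x11} = {(p1,x11), (p2,x11), (p3,x11)}
  {p2} × {x10, x11, x12} = {(p2,x10), (p2,x11), (p2,x12)}
  {p1, p3} × {x10, x11} = {(p1,x10), (p1,x11), (p3,x10), (p3,x11)}
  {p1, p3} × {x10, x11, x12} = {(p1,x10), (p1,x11), (p1,x12), (p3,x10), (p3,x11), (p3,x12)}
  {p1, p2, p3} × {x10, x11} = {(p1,x10), (p1,x11), (p2,x10), (p2,x11), (p3,x10), (p3,x11)}
  {p1, p2, p3} × {x10, x11, x12} = {(p1,x10), (p1,x11), (p1,x12), (p2,x10), (p2,x11), (p2,x12), (p3,x10), (p3,x11), (p3,x12)}
These 13 distinct sets form the basis B.
Close under arbitrary unions to get τ_{X×Y}; counting gives |τ_{X×Y}| = 25.


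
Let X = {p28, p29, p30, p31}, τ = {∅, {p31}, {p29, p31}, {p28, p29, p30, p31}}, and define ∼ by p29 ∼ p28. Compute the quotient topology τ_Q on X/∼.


X/∼ = {[p28=p29], [p30], [p31]}; |τ_Q| = 3.

Equivalence classes: [p28=p29], [p30], [p31].
Quotient map π: X → X/∼ sends p28 ↦ [p28=p29], p29 ↦ [p28=p29], p30 ↦ [p30], p31 ↦ [p31].
For each subset V ⊆ X/∼, compute π^{-1}(V) ⊆ X and check whether π^{-1}(V) ∈ τ. V is open in τ_Q iff π^{-1}(V) ∈ τ.
  V = {}: π^{-1}(V) = ∅ ∈ τ ✓.
  V = {[p28=p29]}: π^{-1}(V) = {p28, p29} ∉ τ ✗.
  V = {[p30]}: π^{-1}(V) = {p30} ∉ τ ✗.
  V = {[p28=p29], [p30]}: π^{-1}(V) = {p28, p29, p30} ∉ τ ✗.
  V = {[p31]}: π^{-1}(V) = {p31} ∈ τ ✓.
  V = {[p28=p29], [p31]}: π^{-1}(V) = {p28, p29, p31} ∉ τ ✗.
  V = {[p30], [p31]}: π^{-1}(V) = {p30, p31} ∉ τ ✗.
  V = {[p28=p29], [p30], [p31]}: π^{-1}(V) = {p28, p29, p30, p31} ∈ τ ✓.
Open sets in the quotient: τ_Q = {{}, {[p31]}, {[p28=p29], [p30], [p31]}} (3 elements).


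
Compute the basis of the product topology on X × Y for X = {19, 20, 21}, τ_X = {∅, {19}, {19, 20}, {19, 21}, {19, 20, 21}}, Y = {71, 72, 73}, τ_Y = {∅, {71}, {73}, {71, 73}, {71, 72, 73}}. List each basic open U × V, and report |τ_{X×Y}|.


Basis B = {∅ × ∅, {19} × {71}, {19} × {73}, {19} × {71, 73}, {19, 20} × {71}, {19, 21} × {71}, {19, 20} × {73}, {19, 21} × {73}, {19} × {71, 72, 73}, {19, 20, 21} × {71}, {19, 20, 21} × {73}, {19, 20} × {71, 73}, {19, 21} × {71, 73}, {19, 20} × {71, 72, 73}, {19, 21} × {71, 72, 73}, {19, 20, 21} × {71, 73}, {19, 20, 21} × {71, 72, 73}}; |τ_{X×Y}| = 50.

Enumerate products U × V with U ∈ τ_X, V ∈ τ_Y (deduplicated):
  ∅ × ∅ = {} (∅)
  {19} × {71} = {(19,71)}
  {19} × {73} = {(19,73)}
  {19} × {71, 73} = {(19,71), (19,73)}
  {19, 20} × {71} = {(19,71), (20,71)}
  {19, 21} × {71} = {(19,71), (21,71)}
  {19, 20} × {73} = {(19,73), (20,73)}
  {19, 21} × {73} = {(19,73), (21,73)}
  {19} × {71, 72, 73} = {(19,71), (19,72), (19,73)}
  {19, 20, 21} × {71} = {(19,71), (20,71), (21,71)}
  {19, 20, 21} × {73} = {(19,73), (20,73), (21,73)}
  {19, 20} × {71, 73} = {(19,71), (19,73), (20,71), (20,73)}
  {19, 21} × {71, 73} = {(19,71), (19,73), (21,71), (21,73)}
  {19, 20} × {71, 72, 73} = {(19,71), (19,72), (19,73), (20,71), (20,72), (20,73)}
  {19, 21} × {71, 72, 73} = {(19,71), (19,72), (19,73), (21,71), (21,72), (21,73)}
  {19, 20, 21} × {71, 73} = {(19,71), (19,73), (20,71), (20,73), (21,71), (21,73)}
  {19, 20, 21} × {71, 72, 73} = {(19,71), (19,72), (19,73), (20,71), (20,72), (20,73), (21,71), (21,72), (21,73)}
These 17 distinct sets form the basis B.
Close under arbitrary unions to get τ_{X×Y}; counting gives |τ_{X×Y}| = 50.


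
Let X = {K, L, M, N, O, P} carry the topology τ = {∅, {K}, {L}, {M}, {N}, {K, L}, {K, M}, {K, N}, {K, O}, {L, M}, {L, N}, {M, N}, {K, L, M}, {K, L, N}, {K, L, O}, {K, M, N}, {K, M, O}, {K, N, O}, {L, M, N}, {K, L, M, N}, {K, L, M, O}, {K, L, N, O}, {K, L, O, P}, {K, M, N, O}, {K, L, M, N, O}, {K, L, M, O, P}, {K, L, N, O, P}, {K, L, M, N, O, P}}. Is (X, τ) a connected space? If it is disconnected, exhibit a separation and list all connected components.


(X, τ) is disconnected; components = [{M}, {N}, {K, L, O, P}].

Find clopen sets (U ∈ τ with X ∖ U ∈ τ):
  U = ∅, X ∖ U = {K, L, M, N, O, P} — both open, so U is clopen.
  U = {M}, X ∖ U = {K, L, N, O, P} — both open, so U is clopen.
  U = {N}, X ∖ U = {K, L, M, O, P} — both open, so U is clopen.
  U = {M, N}, X ∖ U = {K, L, O, P} — both open, so U is clopen.
  U = {K, L, O, P}, X ∖ U = {M, N} — both open, so U is clopen.
  U = {K, L, M, O, P}, X ∖ U = {N} — both open, so U is clopen.
  U = {K, L, N, O, P}, X ∖ U = {M} — both open, so U is clopen.
  U = {K, L, M, N, O, P}, X ∖ U = ∅ — both open, so U is clopen.
Nontrivial clopen(s) exist: e.g. {N}. So (X, τ) is disconnected.
Compute connected components by grouping points that agree on all clopens:
  component: {M}
  component: {N}
  component: {K, L, O, P}


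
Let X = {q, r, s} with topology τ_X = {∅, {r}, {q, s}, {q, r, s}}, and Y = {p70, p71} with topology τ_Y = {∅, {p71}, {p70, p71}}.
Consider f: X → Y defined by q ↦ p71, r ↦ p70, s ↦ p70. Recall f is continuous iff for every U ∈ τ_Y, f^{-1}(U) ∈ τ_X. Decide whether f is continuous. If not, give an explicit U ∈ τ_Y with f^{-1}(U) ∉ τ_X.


f is NOT continuous.

Compute f^{-1}(U) for each U ∈ τ_Y:
  U = ∅: f^{-1}(U) = ∅ ∈ τ_X ✓.
  U = {p71}: f^{-1}(U) = {q} ∉ τ_X ✗.
  U = {p70, p71}: f^{-1}(U) = {q, r, s} ∈ τ_X ✓.
Found U = {p71} with f^{-1}(U) = {q} not in τ_X. Therefore f is NOT continuous.


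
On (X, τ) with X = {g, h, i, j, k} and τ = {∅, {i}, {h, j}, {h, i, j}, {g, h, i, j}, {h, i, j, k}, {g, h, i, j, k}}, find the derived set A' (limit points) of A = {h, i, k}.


A' = {g, j, k}

For each x ∈ X, list the open sets U ∈ τ with x ∈ U, then check whether U ∩ (A ∖ {x}) ≠ ∅ for every such U.
  x = g: opens ∋ x are {g, h, i, j}, {g, h, i, j, k}; each meets A ∖ {g}, so x IS a limit point.
  x = h: open {h, j} ∋ x has {h, j} ∩ (A ∖ {h}) = ∅, so x is NOT a limit point.
  x = i: open {i} ∋ x has {i} ∩ (A ∖ {i}) = ∅, so x is NOT a limit point.
  x = j: opens ∋ x are {h, j}, {h, i, j}, {g, h, i, j}, {h, i, j, k}, {g, h, i, j, k}; each meets A ∖ {j}, so x IS a limit point.
  x = k: opens ∋ x are {h, i, j, k}, {g, h, i, j, k}; each meets A ∖ {k}, so x IS a limit point.
Collecting: A' = {g, j, k}.


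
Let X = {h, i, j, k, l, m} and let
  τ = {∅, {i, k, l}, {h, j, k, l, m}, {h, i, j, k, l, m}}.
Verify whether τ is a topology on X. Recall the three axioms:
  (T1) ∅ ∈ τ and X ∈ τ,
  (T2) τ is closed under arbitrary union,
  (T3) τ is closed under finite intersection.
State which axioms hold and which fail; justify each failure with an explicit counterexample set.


τ is NOT a topology on X.

Axiom (T1): ∅ ∈ τ? Yes; X ∈ τ? Yes.
Axiom (T2/T3): check pairwise unions and intersections of members of τ.
Counterexample for (T3): {i, k, l} ∩ {h, j, k, l, m} = {k, l} ∉ τ. Therefore τ is NOT a topology.


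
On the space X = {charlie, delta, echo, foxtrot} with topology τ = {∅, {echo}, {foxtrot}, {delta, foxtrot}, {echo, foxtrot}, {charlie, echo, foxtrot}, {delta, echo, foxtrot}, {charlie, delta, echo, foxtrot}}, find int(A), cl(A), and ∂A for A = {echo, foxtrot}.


int(A) = {echo, foxtrot}, cl(A) = {charlie, delta, echo, foxtrot}, ∂A = {charlie, delta}.

Closed sets in (X, τ) are complements of opens:
  closed(X, τ) = {∅, {charlie}, {delta}, {charlie, delta}, {charlie, echo}, {charlie, delta, echo}, {charlie, delta, foxtrot}, {charlie, delta, echo, foxtrot}}.
int(A) = ⋃ {U ∈ τ : U ⊆ A}. Opens contained in A: ∅, {echo}, {foxtrot}, {echo, foxtrot}.
Taking the union of these: int(A) = {echo, foxtrot}.
cl(A) = ⋂ {C closed : A ⊆ C}. Closed sets containing A: {charlie, delta, echo, foxtrot}.
Intersecting these: cl(A) = {charlie, delta, echo, foxtrot}.
∂A = cl(A) ∖ int(A) = {charlie, delta, echo, foxtrot} ∖ {echo, foxtrot} = {charlie, delta}.


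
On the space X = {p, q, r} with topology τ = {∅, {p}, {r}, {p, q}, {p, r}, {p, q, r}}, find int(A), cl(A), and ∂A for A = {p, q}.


int(A) = {p, q}, cl(A) = {p, q}, ∂A = ∅.

Closed sets in (X, τ) are complements of opens:
  closed(X, τ) = {∅, {q}, {r}, {p, q}, {q, r}, {p, q, r}}.
int(A) = ⋃ {U ∈ τ : U ⊆ A}. Opens contained in A: ∅, {p}, {p, q}.
Taking the union of these: int(A) = {p, q}.
cl(A) = ⋂ {C closed : A ⊆ C}. Closed sets containing A: {p, q}, {p, q, r}.
Intersecting these: cl(A) = {p, q}.
∂A = cl(A) ∖ int(A) = {p, q} ∖ {p, q} = ∅.


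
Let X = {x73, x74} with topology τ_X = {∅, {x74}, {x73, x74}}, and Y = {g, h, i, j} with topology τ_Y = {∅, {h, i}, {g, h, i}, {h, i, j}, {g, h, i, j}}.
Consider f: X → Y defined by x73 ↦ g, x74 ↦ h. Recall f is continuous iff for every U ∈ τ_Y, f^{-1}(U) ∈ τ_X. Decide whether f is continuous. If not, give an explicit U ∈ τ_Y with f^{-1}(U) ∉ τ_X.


f IS continuous.

Compute f^{-1}(U) for each U ∈ τ_Y:
  U = ∅: f^{-1}(U) = ∅ ∈ τ_X ✓.
  U = {h, i}: f^{-1}(U) = {x74} ∈ τ_X ✓.
  U = {g, h, i}: f^{-1}(U) = {x73, x74} ∈ τ_X ✓.
  U = {h, i, j}: f^{-1}(U) = {x74} ∈ τ_X ✓.
  U = {g, h, i, j}: f^{-1}(U) = {x73, x74} ∈ τ_X ✓.
Every preimage lies in τ_X, so f IS continuous.


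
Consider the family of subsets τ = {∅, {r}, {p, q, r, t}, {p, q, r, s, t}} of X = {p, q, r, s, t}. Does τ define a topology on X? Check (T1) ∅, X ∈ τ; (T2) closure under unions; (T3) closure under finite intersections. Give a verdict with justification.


τ IS a topology on X.

Axiom (T1): ∅ ∈ τ? Yes; X ∈ τ? Yes.
Axiom (T2/T3): check pairwise unions and intersections of members of τ.
All pairwise intersections and unions checked — each lies in τ. Therefore τ satisfies (T1), (T2), (T3): it IS a topology on X.


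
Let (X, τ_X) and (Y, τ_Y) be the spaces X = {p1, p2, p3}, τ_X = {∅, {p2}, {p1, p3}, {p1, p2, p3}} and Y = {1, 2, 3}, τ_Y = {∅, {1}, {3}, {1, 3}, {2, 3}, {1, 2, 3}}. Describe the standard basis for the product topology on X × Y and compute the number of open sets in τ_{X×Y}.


Basis B = {∅ × ∅, {p2} × {1}, {p2} × {3}, {p1, p3} × {1}, {p1, p3} × {3}, {p2} × {1, 3}, {p2} × {2, 3}, {p1, p2, p3} × {1}, {p1, p2, p3} × {3}, {p2} × {1, 2, 3}, {p1, p3} × {1, 3}, {p1, p3} × {2, 3}, {p1, p3} × {1, 2, 3}, {p1, p2, p3} × {1, 3}, {p1, p2, p3} × {2, 3}, {p1, p2, p3} × {1, 2, 3}}; |τ_{X×Y}| = 36.

Enumerate products U × V with U ∈ τ_X, V ∈ τ_Y (deduplicated):
  ∅ × ∅ = {} (∅)
  {p2} × {1} = {(p2,1)}
  {p2} × {3} = {(p2,3)}
  {p1, p3} × {1} = {(p1,1), (p3,1)}
  {p1, p3} × {3} = {(p1,3), (p3,3)}
  {p2} × {1, 3} = {(p2,1), (p2,3)}
  {p2} × {2, 3} = {(p2,2), (p2,3)}
  {p1, p2, p3} × {1} = {(p1,1), (p2,1), (p3,1)}
  {p1, p2, p3} × {3} = {(p1,3), (p2,3), (p3,3)}
  {p2} × {1, 2, 3} = {(p2,1), (p2,2), (p2,3)}
  {p1, p3} × {1, 3} = {(p1,1), (p1,3), (p3,1), (p3,3)}
  {p1, p3} × {2, 3} = {(p1,2), (p1,3), (p3,2), (p3,3)}
  {p1, p3} × {1, 2, 3} = {(p1,1), (p1,2), (p1,3), (p3,1), (p3,2), (p3,3)}
  {p1, p2, p3} × {1, 3} = {(p1,1), (p1,3), (p2,1), (p2,3), (p3,1), (p3,3)}
  {p1, p2, p3} × {2, 3} = {(p1,2), (p1,3), (p2,2), (p2,3), (p3,2), (p3,3)}
  {p1, p2, p3} × {1, 2, 3} = {(p1,1), (p1,2), (p1,3), (p2,1), (p2,2), (p2,3), (p3,1), (p3,2), (p3,3)}
These 16 distinct sets form the basis B.
Close under arbitrary unions to get τ_{X×Y}; counting gives |τ_{X×Y}| = 36.


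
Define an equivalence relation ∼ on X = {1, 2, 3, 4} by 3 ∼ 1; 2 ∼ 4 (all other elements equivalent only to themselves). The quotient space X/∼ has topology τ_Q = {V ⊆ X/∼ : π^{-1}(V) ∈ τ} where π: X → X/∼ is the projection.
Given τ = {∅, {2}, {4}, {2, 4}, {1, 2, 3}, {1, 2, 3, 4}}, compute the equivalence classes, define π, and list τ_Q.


X/∼ = {[1=3], [2=4]}; |τ_Q| = 3.

Equivalence classes: [1=3], [2=4].
Quotient map π: X → X/∼ sends 1 ↦ [1=3], 2 ↦ [2=4], 3 ↦ [1=3], 4 ↦ [2=4].
For each subset V ⊆ X/∼, compute π^{-1}(V) ⊆ X and check whether π^{-1}(V) ∈ τ. V is open in τ_Q iff π^{-1}(V) ∈ τ.
  V = {}: π^{-1}(V) = ∅ ∈ τ ✓.
  V = {[1=3]}: π^{-1}(V) = {1, 3} ∉ τ ✗.
  V = {[2=4]}: π^{-1}(V) = {2, 4} ∈ τ ✓.
  V = {[1=3], [2=4]}: π^{-1}(V) = {1, 2, 3, 4} ∈ τ ✓.
Open sets in the quotient: τ_Q = {{}, {[2=4]}, {[1=3], [2=4]}} (3 elements).


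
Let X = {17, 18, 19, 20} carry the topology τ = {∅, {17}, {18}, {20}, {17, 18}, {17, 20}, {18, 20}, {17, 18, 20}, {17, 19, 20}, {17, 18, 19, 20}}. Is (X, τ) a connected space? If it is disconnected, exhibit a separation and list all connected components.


(X, τ) is disconnected; components = [{18}, {17, 19, 20}].

Find clopen sets (U ∈ τ with X ∖ U ∈ τ):
  U = ∅, X ∖ U = {17, 18, 19, 20} — both open, so U is clopen.
  U = {18}, X ∖ U = {17, 19, 20} — both open, so U is clopen.
  U = {17, 19, 20}, X ∖ U = {18} — both open, so U is clopen.
  U = {17, 18, 19, 20}, X ∖ U = ∅ — both open, so U is clopen.
Nontrivial clopen(s) exist: e.g. {17, 19, 20}. So (X, τ) is disconnected.
Compute connected components by grouping points that agree on all clopens:
  component: {18}
  component: {17, 19, 20}


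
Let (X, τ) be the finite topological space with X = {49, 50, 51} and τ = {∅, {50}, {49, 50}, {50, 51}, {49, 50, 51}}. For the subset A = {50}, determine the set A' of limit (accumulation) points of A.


A' = {49, 51}

For each x ∈ X, list the open sets U ∈ τ with x ∈ U, then check whether U ∩ (A ∖ {x}) ≠ ∅ for every such U.
  x = 49: opens ∋ x are {49, 50}, {49, 50, 51}; each meets A ∖ {49}, so x IS a limit point.
  x = 50: open {50} ∋ x has {50} ∩ (A ∖ {50}) = ∅, so x is NOT a limit point.
  x = 51: opens ∋ x are {50, 51}, {49, 50, 51}; each meets A ∖ {51}, so x IS a limit point.
Collecting: A' = {49, 51}.


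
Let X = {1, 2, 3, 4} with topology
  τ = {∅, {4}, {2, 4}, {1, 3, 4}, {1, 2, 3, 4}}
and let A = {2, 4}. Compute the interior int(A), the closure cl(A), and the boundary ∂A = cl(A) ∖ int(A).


int(A) = {2, 4}, cl(A) = {1, 2, 3, 4}, ∂A = {1, 3}.

Closed sets in (X, τ) are complements of opens:
  closed(X, τ) = {∅, {2}, {1, 3}, {1, 2, 3}, {1, 2, 3, 4}}.
int(A) = ⋃ {U ∈ τ : U ⊆ A}. Opens contained in A: ∅, {4}, {2, 4}.
Taking the union of these: int(A) = {2, 4}.
cl(A) = ⋂ {C closed : A ⊆ C}. Closed sets containing A: {1, 2, 3, 4}.
Intersecting these: cl(A) = {1, 2, 3, 4}.
∂A = cl(A) ∖ int(A) = {1, 2, 3, 4} ∖ {2, 4} = {1, 3}.


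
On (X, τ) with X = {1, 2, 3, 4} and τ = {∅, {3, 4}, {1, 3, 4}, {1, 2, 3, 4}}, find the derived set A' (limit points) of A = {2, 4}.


A' = {1, 2, 3}

For each x ∈ X, list the open sets U ∈ τ with x ∈ U, then check whether U ∩ (A ∖ {x}) ≠ ∅ for every such U.
  x = 1: opens ∋ x are {1, 3, 4}, {1, 2, 3, 4}; each meets A ∖ {1}, so x IS a limit point.
  x = 2: opens ∋ x are {1, 2, 3, 4}; each meets A ∖ {2}, so x IS a limit point.
  x = 3: opens ∋ x are {3, 4}, {1, 3, 4}, {1, 2, 3, 4}; each meets A ∖ {3}, so x IS a limit point.
  x = 4: open {3, 4} ∋ x has {3, 4} ∩ (A ∖ {4}) = ∅, so x is NOT a limit point.
Collecting: A' = {1, 2, 3}.


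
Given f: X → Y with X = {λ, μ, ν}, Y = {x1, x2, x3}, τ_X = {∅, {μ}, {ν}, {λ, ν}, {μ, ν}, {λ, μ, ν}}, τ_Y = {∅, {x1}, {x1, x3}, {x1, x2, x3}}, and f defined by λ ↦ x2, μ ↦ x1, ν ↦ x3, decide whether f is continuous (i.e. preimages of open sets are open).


f IS continuous.

Compute f^{-1}(U) for each U ∈ τ_Y:
  U = ∅: f^{-1}(U) = ∅ ∈ τ_X ✓.
  U = {x1}: f^{-1}(U) = {μ} ∈ τ_X ✓.
  U = {x1, x3}: f^{-1}(U) = {μ, ν} ∈ τ_X ✓.
  U = {x1, x2, x3}: f^{-1}(U) = {λ, μ, ν} ∈ τ_X ✓.
Every preimage lies in τ_X, so f IS continuous.


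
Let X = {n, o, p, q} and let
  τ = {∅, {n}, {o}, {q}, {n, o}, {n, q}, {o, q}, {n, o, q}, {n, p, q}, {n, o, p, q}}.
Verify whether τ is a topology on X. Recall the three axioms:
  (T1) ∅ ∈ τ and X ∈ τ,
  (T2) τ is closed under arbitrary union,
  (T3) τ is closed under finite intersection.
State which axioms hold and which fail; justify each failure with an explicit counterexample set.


τ IS a topology on X.

Axiom (T1): ∅ ∈ τ? Yes; X ∈ τ? Yes.
Axiom (T2/T3): check pairwise unions and intersections of members of τ.
All pairwise intersections and unions checked — each lies in τ. Therefore τ satisfies (T1), (T2), (T3): it IS a topology on X.


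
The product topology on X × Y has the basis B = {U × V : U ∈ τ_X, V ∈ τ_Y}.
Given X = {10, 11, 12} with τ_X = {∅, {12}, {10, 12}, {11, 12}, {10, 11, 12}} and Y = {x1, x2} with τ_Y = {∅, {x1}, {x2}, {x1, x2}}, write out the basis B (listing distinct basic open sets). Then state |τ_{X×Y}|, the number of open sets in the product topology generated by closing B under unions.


Basis B = {∅ × ∅, {12} × {x1}, {12} × {x2}, {10, 12} × {x1}, {10, 12} × {x2}, {11, 12} × {x1}, {11, 12} × {x2}, {12} × {x1, x2}, {10, 11, 12} × {x1}, {10, 11, 12} × {x2}, {10, 12} × {x1, x2}, {11, 12} × {x1, x2}, {10, 11, 12} × {x1, x2}}; |τ_{X×Y}| = 25.

Enumerate products U × V with U ∈ τ_X, V ∈ τ_Y (deduplicated):
  ∅ × ∅ = {} (∅)
  {12} × {x1} = {(12,x1)}
  {12} × {x2} = {(12,x2)}
  {10, 12} × {x1} = {(10,x1), (12,x1)}
  {10, 12} × {x2} = {(10,x2), (12,x2)}
  {11, 12} × {x1} = {(11,x1), (12,x1)}
  {11, 12} × {x2} = {(11,x2), (12,x2)}
  {12} × {x1, x2} = {(12,x1), (12,x2)}
  {10, 11, 12} × {x1} = {(10,x1), (11,x1), (12,x1)}
  {10, 11, 12} × {x2} = {(10,x2), (11,x2), (12,x2)}
  {10, 12} × {x1, x2} = {(10,x1), (10,x2), (12,x1), (12,x2)}
  {11, 12} × {x1, x2} = {(11,x1), (11,x2), (12,x1), (12,x2)}
  {10, 11, 12} × {x1, x2} = {(10,x1), (10,x2), (11,x1), (11,x2), (12,x1), (12,x2)}
These 13 distinct sets form the basis B.
Close under arbitrary unions to get τ_{X×Y}; counting gives |τ_{X×Y}| = 25.


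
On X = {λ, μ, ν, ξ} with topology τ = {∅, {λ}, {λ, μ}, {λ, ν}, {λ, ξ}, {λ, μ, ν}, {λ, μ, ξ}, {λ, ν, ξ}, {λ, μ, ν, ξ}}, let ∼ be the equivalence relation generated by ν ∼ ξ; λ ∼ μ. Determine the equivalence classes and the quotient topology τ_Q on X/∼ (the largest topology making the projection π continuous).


X/∼ = {[λ=μ], [ν=ξ]}; |τ_Q| = 3.

Equivalence classes: [λ=μ], [ν=ξ].
Quotient map π: X → X/∼ sends λ ↦ [λ=μ], μ ↦ [λ=μ], ν ↦ [ν=ξ], ξ ↦ [ν=ξ].
For each subset V ⊆ X/∼, compute π^{-1}(V) ⊆ X and check whether π^{-1}(V) ∈ τ. V is open in τ_Q iff π^{-1}(V) ∈ τ.
  V = {}: π^{-1}(V) = ∅ ∈ τ ✓.
  V = {[λ=μ]}: π^{-1}(V) = {λ, μ} ∈ τ ✓.
  V = {[ν=ξ]}: π^{-1}(V) = {ν, ξ} ∉ τ ✗.
  V = {[λ=μ], [ν=ξ]}: π^{-1}(V) = {λ, μ, ν, ξ} ∈ τ ✓.
Open sets in the quotient: τ_Q = {{}, {[λ=μ]}, {[λ=μ], [ν=ξ]}} (3 elements).


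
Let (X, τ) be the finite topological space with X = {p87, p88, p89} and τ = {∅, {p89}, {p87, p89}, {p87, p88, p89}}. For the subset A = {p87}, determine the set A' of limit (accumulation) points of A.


A' = {p88}

For each x ∈ X, list the open sets U ∈ τ with x ∈ U, then check whether U ∩ (A ∖ {x}) ≠ ∅ for every such U.
  x = p87: open {p87, p89} ∋ x has {p87, p89} ∩ (A ∖ {p87}) = ∅, so x is NOT a limit point.
  x = p88: opens ∋ x are {p87, p88, p89}; each meets A ∖ {p88}, so x IS a limit point.
  x = p89: open {p89} ∋ x has {p89} ∩ (A ∖ {p89}) = ∅, so x is NOT a limit point.
Collecting: A' = {p88}.


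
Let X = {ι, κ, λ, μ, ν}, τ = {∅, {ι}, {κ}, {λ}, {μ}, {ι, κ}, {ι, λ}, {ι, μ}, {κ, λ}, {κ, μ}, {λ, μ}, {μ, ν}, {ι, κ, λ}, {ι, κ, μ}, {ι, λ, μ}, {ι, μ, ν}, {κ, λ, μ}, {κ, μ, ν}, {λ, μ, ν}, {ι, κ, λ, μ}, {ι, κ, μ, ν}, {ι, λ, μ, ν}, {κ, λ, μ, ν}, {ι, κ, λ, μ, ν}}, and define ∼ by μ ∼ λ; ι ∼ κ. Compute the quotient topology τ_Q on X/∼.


X/∼ = {[ι=κ], [λ=μ], [ν]}; |τ_Q| = 6.

Equivalence classes: [ι=κ], [λ=μ], [ν].
Quotient map π: X → X/∼ sends ι ↦ [ι=κ], κ ↦ [ι=κ], λ ↦ [λ=μ], μ ↦ [λ=μ], ν ↦ [ν].
For each subset V ⊆ X/∼, compute π^{-1}(V) ⊆ X and check whether π^{-1}(V) ∈ τ. V is open in τ_Q iff π^{-1}(V) ∈ τ.
  V = {}: π^{-1}(V) = ∅ ∈ τ ✓.
  V = {[ι=κ]}: π^{-1}(V) = {ι, κ} ∈ τ ✓.
  V = {[λ=μ]}: π^{-1}(V) = {λ, μ} ∈ τ ✓.
  V = {[ι=κ], [λ=μ]}: π^{-1}(V) = {ι, κ, λ, μ} ∈ τ ✓.
  V = {[ν]}: π^{-1}(V) = {ν} ∉ τ ✗.
  V = {[ι=κ], [ν]}: π^{-1}(V) = {ι, κ, ν} ∉ τ ✗.
  V = {[λ=μ], [ν]}: π^{-1}(V) = {λ, μ, ν} ∈ τ ✓.
  V = {[ι=κ], [λ=μ], [ν]}: π^{-1}(V) = {ι, κ, λ, μ, ν} ∈ τ ✓.
Open sets in the quotient: τ_Q = {{}, {[ι=κ]}, {[λ=μ]}, {[ι=κ], [λ=μ]}, {[λ=μ], [ν]}, {[ι=κ], [λ=μ], [ν]}} (6 elements).
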